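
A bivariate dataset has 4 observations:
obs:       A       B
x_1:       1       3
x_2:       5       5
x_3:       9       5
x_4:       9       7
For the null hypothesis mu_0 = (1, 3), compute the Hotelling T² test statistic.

Step 1 — sample mean vector:
  mean(A) = (1 + 5 + 9 + 9) / 4 = 24/4 = 6
  mean(B) = (3 + 5 + 5 + 7) / 4 = 20/4 = 5
  x̄ = (6, 5),  deviation x̄ - mu_0 = (6, 5) - (1, 3) = (5, 2).

Step 2 — sample covariance matrix, S[i,j] = (1/(n-1)) · Σ_k (x_{k,i} - mean_i) · (x_{k,j} - mean_j), divisor n-1 = 3:
  S[A,A] = ((-5)·(-5) + (-1)·(-1) + (3)·(3) + (3)·(3)) / 3 = 44/3 = 14.6667
  S[A,B] = ((-5)·(-2) + (-1)·(0) + (3)·(0) + (3)·(2)) / 3 = 16/3 = 5.3333
  S[B,B] = ((-2)·(-2) + (0)·(0) + (0)·(0) + (2)·(2)) / 3 = 8/3 = 2.6667
  S = [[14.6667, 5.3333],
 [5.3333, 2.6667]].

Step 3 — invert S. det(S) = 14.6667·2.6667 - (5.3333)² = 10.6667.
  S^{-1} = (1/det) · [[d, -b], [-b, a]] = [[0.25, -0.5],
 [-0.5, 1.375]].

Step 4 — quadratic form (x̄ - mu_0)^T · S^{-1} · (x̄ - mu_0):
  S^{-1} · (x̄ - mu_0) = (0.25, 0.25),
  (x̄ - mu_0)^T · [...] = (5)·(0.25) + (2)·(0.25) = 1.75.

Step 5 — scale by n: T² = 4 · 1.75 = 7.

T² ≈ 7


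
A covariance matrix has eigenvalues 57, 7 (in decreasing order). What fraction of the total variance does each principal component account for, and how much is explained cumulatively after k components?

Step 1 — total variance = trace(Sigma) = Σ λ_i = 57 + 7 = 64.

Step 2 — fraction explained by component i = λ_i / Σ λ:
  PC1: 57/64 = 0.8906
  PC2: 7/64 = 0.1094

Step 3 — cumulative fraction after k components = (λ_1 + ... + λ_k) / Σ λ:
  k = 1: 57/64 = 0.8906
  k = 2: (57 + 7)/64 = 64/64 = 1

Summary (fraction, with percent):

explained: PC1 0.8906 (89.06%), PC2 0.1094 (10.94%);  cumulative: 0.8906, 1


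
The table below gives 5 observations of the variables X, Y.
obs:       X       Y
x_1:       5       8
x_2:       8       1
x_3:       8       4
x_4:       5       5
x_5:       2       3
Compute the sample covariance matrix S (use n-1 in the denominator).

Step 1 — column means:
  mean(X) = (5 + 8 + 8 + 5 + 2) / 5 = 28/5 = 5.6
  mean(Y) = (8 + 1 + 4 + 5 + 3) / 5 = 21/5 = 4.2

Step 2 — sample covariance S[i,j] = (1/(n-1)) · Σ_k (x_{k,i} - mean_i) · (x_{k,j} - mean_j), with n-1 = 4.
  S[X,X] = ((-0.6)·(-0.6) + (2.4)·(2.4) + (2.4)·(2.4) + (-0.6)·(-0.6) + (-3.6)·(-3.6)) / 4 = 25.2/4 = 6.3
  S[X,Y] = ((-0.6)·(3.8) + (2.4)·(-3.2) + (2.4)·(-0.2) + (-0.6)·(0.8) + (-3.6)·(-1.2)) / 4 = -6.6/4 = -1.65
  S[Y,Y] = ((3.8)·(3.8) + (-3.2)·(-3.2) + (-0.2)·(-0.2) + (0.8)·(0.8) + (-1.2)·(-1.2)) / 4 = 26.8/4 = 6.7

S is symmetric (S[j,i] = S[i,j]). Assembling:

S = [[6.3, -1.65],
 [-1.65, 6.7]]


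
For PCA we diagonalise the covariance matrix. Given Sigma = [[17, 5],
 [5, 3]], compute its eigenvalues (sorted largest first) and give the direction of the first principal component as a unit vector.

Step 1 — characteristic polynomial of 2×2 Sigma:
  det(Sigma - λI) = λ² - trace · λ + det = 0.
  trace = 17 + 3 = 20, det = 17·3 - (5)² = 26.
Step 2 — discriminant:
  Δ = trace² - 4·det = 400 - 104 = 296.
Step 3 — eigenvalues:
  λ = (trace ± √Δ)/2 = (20 ± 17.2047)/2,
  λ_1 = 18.6023,  λ_2 = 1.3977.

Step 4 — unit eigenvector for λ_1: solve (Sigma - λ_1 I)v = 0. First row:
  (17 - 18.6023)·v_x + (5)·v_y = 0, i.e. (-1.6023)·v_x + (5)·v_y = 0,
  so v ∝ (b, λ_1 - a) = (5, 1.6023) = u.
  ||u|| = √((5)² + (1.6023)²) = √(27.5674) ≈ 5.2505,
  v_1 = u/||u|| ≈ (0.9523, 0.3052) (||v_1|| = 1).

λ_1 = 18.6023,  λ_2 = 1.3977;  v_1 ≈ (0.9523, 0.3052)


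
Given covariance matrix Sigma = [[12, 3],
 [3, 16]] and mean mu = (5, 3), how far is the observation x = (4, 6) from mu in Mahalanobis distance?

Step 1 — centre the observation: (x - mu) = (-1, 3).

Step 2 — invert Sigma. det(Sigma) = 12·16 - (3)² = 183.
  Sigma^{-1} = (1/det) · [[d, -b], [-b, a]] = [[0.0874, -0.0164],
 [-0.0164, 0.0656]].

Step 3 — form the quadratic (x - mu)^T · Sigma^{-1} · (x - mu):
  Sigma^{-1} · (x - mu) = (-0.1366, 0.2131).
  (x - mu)^T · [Sigma^{-1} · (x - mu)] = (-1)·(-0.1366) + (3)·(0.2131) = 0.776.

Step 4 — take square root: d = √(0.776) ≈ 0.8809.

d(x, mu) = √(0.776) ≈ 0.8809


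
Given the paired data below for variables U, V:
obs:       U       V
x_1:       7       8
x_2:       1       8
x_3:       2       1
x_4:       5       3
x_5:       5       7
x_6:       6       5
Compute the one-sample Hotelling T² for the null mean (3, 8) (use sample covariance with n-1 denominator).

Step 1 — sample mean vector:
  mean(U) = (7 + 1 + 2 + 5 + 5 + 6) / 6 = 26/6 = 4.3333
  mean(V) = (8 + 8 + 1 + 3 + 7 + 5) / 6 = 32/6 = 5.3333
  x̄ = (4.3333, 5.3333),  deviation x̄ - mu_0 = (4.3333, 5.3333) - (3, 8) = (1.3333, -2.6667).

Step 2 — sample covariance matrix, S[i,j] = (1/(n-1)) · Σ_k (x_{k,i} - mean_i) · (x_{k,j} - mean_j), divisor n-1 = 5:
  S[U,U] = ((2.6667)·(2.6667) + (-3.3333)·(-3.3333) + (-2.3333)·(-2.3333) + (0.6667)·(0.6667) + (0.6667)·(0.6667) + (1.6667)·(1.6667)) / 5 = 27.3333/5 = 5.4667
  S[U,V] = ((2.6667)·(2.6667) + (-3.3333)·(2.6667) + (-2.3333)·(-4.3333) + (0.6667)·(-2.3333) + (0.6667)·(1.6667) + (1.6667)·(-0.3333)) / 5 = 7.3333/5 = 1.4667
  S[V,V] = ((2.6667)·(2.6667) + (2.6667)·(2.6667) + (-4.3333)·(-4.3333) + (-2.3333)·(-2.3333) + (1.6667)·(1.6667) + (-0.3333)·(-0.3333)) / 5 = 41.3333/5 = 8.2667
  S = [[5.4667, 1.4667],
 [1.4667, 8.2667]].

Step 3 — invert S. det(S) = 5.4667·8.2667 - (1.4667)² = 43.04.
  S^{-1} = (1/det) · [[d, -b], [-b, a]] = [[0.1921, -0.0341],
 [-0.0341, 0.127]].

Step 4 — quadratic form (x̄ - mu_0)^T · S^{-1} · (x̄ - mu_0):
  S^{-1} · (x̄ - mu_0) = (0.347, -0.3841),
  (x̄ - mu_0)^T · [...] = (1.3333)·(0.347) + (-2.6667)·(-0.3841) = 1.487.

Step 5 — scale by n: T² = 6 · 1.487 = 8.9219.

T² ≈ 8.9219


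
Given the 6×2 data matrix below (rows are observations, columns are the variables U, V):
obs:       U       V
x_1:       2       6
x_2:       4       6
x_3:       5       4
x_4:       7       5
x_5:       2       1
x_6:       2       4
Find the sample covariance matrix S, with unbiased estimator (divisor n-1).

Step 1 — column means:
  mean(U) = (2 + 4 + 5 + 7 + 2 + 2) / 6 = 22/6 = 3.6667
  mean(V) = (6 + 6 + 4 + 5 + 1 + 4) / 6 = 26/6 = 4.3333

Step 2 — sample covariance S[i,j] = (1/(n-1)) · Σ_k (x_{k,i} - mean_i) · (x_{k,j} - mean_j), with n-1 = 5.
  S[U,U] = ((-1.6667)·(-1.6667) + (0.3333)·(0.3333) + (1.3333)·(1.3333) + (3.3333)·(3.3333) + (-1.6667)·(-1.6667) + (-1.6667)·(-1.6667)) / 5 = 21.3333/5 = 4.2667
  S[U,V] = ((-1.6667)·(1.6667) + (0.3333)·(1.6667) + (1.3333)·(-0.3333) + (3.3333)·(0.6667) + (-1.6667)·(-3.3333) + (-1.6667)·(-0.3333)) / 5 = 5.6667/5 = 1.1333
  S[V,V] = ((1.6667)·(1.6667) + (1.6667)·(1.6667) + (-0.3333)·(-0.3333) + (0.6667)·(0.6667) + (-3.3333)·(-3.3333) + (-0.3333)·(-0.3333)) / 5 = 17.3333/5 = 3.4667

S is symmetric (S[j,i] = S[i,j]). Assembling:

S = [[4.2667, 1.1333],
 [1.1333, 3.4667]]


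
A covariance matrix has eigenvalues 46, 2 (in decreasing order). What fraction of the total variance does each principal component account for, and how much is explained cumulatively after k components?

Step 1 — total variance = trace(Sigma) = Σ λ_i = 46 + 2 = 48.

Step 2 — fraction explained by component i = λ_i / Σ λ:
  PC1: 46/48 = 0.9583
  PC2: 2/48 = 0.0417

Step 3 — cumulative fraction after k components = (λ_1 + ... + λ_k) / Σ λ:
  k = 1: 46/48 = 0.9583
  k = 2: (46 + 2)/48 = 48/48 = 1

Summary (fraction, with percent):

explained: PC1 0.9583 (95.83%), PC2 0.0417 (4.17%);  cumulative: 0.9583, 1


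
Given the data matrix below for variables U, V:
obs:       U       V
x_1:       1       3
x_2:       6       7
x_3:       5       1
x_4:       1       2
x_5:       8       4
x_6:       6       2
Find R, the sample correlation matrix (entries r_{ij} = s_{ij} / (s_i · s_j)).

Step 1 — column means:
  mean(U) = (1 + 6 + 5 + 1 + 8 + 6) / 6 = 27/6 = 4.5
  mean(V) = (3 + 7 + 1 + 2 + 4 + 2) / 6 = 19/6 = 3.1667

Step 2 — sample variances and covariances s[i,j] = (1/(n-1)) · Σ_k (x_{k,i} - mean_i) · (x_{k,j} - mean_j), with n-1 = 5:
  s[U,U] = ((-3.5)·(-3.5) + (1.5)·(1.5) + (0.5)·(0.5) + (-3.5)·(-3.5) + (3.5)·(3.5) + (1.5)·(1.5)) / 5 = 41.5/5 = 8.3
  s[U,V] = ((-3.5)·(-0.1667) + (1.5)·(3.8333) + (0.5)·(-2.1667) + (-3.5)·(-1.1667) + (3.5)·(0.8333) + (1.5)·(-1.1667)) / 5 = 10.5/5 = 2.1
  s[V,V] = ((-0.1667)·(-0.1667) + (3.8333)·(3.8333) + (-2.1667)·(-2.1667) + (-1.1667)·(-1.1667) + (0.8333)·(0.8333) + (-1.1667)·(-1.1667)) / 5 = 22.8333/5 = 4.5667
  Sample standard deviations s_i = √(s[i,i]):
  s(U) = √(8.3) = 2.881
  s(V) = √(4.5667) = 2.137

Step 3 — r_{ij} = s_{ij} / (s_i · s_j):
  r[U,U] = 1 (diagonal).
  r[U,V] = 2.1 / (2.881 · 2.137) = 2.1 / 6.1566 = 0.3411
  r[V,V] = 1 (diagonal).

R is symmetric with unit diagonal. Assembling:

R = [[1, 0.3411],
 [0.3411, 1]]


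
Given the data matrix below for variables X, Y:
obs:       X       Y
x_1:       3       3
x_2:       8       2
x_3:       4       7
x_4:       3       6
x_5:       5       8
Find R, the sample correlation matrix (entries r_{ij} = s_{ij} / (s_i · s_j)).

Step 1 — column means:
  mean(X) = (3 + 8 + 4 + 3 + 5) / 5 = 23/5 = 4.6
  mean(Y) = (3 + 2 + 7 + 6 + 8) / 5 = 26/5 = 5.2

Step 2 — sample variances and covariances s[i,j] = (1/(n-1)) · Σ_k (x_{k,i} - mean_i) · (x_{k,j} - mean_j), with n-1 = 4:
  s[X,X] = ((-1.6)·(-1.6) + (3.4)·(3.4) + (-0.6)·(-0.6) + (-1.6)·(-1.6) + (0.4)·(0.4)) / 4 = 17.2/4 = 4.3
  s[X,Y] = ((-1.6)·(-2.2) + (3.4)·(-3.2) + (-0.6)·(1.8) + (-1.6)·(0.8) + (0.4)·(2.8)) / 4 = -8.6/4 = -2.15
  s[Y,Y] = ((-2.2)·(-2.2) + (-3.2)·(-3.2) + (1.8)·(1.8) + (0.8)·(0.8) + (2.8)·(2.8)) / 4 = 26.8/4 = 6.7
  Sample standard deviations s_i = √(s[i,i]):
  s(X) = √(4.3) = 2.0736
  s(Y) = √(6.7) = 2.5884

Step 3 — r_{ij} = s_{ij} / (s_i · s_j):
  r[X,X] = 1 (diagonal).
  r[X,Y] = -2.15 / (2.0736 · 2.5884) = -2.15 / 5.3675 = -0.4006
  r[Y,Y] = 1 (diagonal).

R is symmetric with unit diagonal. Assembling:

R = [[1, -0.4006],
 [-0.4006, 1]]


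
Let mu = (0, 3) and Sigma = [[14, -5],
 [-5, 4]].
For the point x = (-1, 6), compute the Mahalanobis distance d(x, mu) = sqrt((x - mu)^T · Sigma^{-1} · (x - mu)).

Step 1 — centre the observation: (x - mu) = (-1, 3).

Step 2 — invert Sigma. det(Sigma) = 14·4 - (-5)² = 31.
  Sigma^{-1} = (1/det) · [[d, -b], [-b, a]] = [[0.129, 0.1613],
 [0.1613, 0.4516]].

Step 3 — form the quadratic (x - mu)^T · Sigma^{-1} · (x - mu):
  Sigma^{-1} · (x - mu) = (0.3548, 1.1935).
  (x - mu)^T · [Sigma^{-1} · (x - mu)] = (-1)·(0.3548) + (3)·(1.1935) = 3.2258.

Step 4 — take square root: d = √(3.2258) ≈ 1.7961.

d(x, mu) = √(3.2258) ≈ 1.7961


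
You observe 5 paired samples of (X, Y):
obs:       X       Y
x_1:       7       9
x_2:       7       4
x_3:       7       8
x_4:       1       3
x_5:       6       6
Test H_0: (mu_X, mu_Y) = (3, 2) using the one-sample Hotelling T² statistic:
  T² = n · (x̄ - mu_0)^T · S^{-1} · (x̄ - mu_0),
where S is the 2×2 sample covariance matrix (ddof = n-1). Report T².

Step 1 — sample mean vector:
  mean(X) = (7 + 7 + 7 + 1 + 6) / 5 = 28/5 = 5.6
  mean(Y) = (9 + 4 + 8 + 3 + 6) / 5 = 30/5 = 6
  x̄ = (5.6, 6),  deviation x̄ - mu_0 = (5.6, 6) - (3, 2) = (2.6, 4).

Step 2 — sample covariance matrix, S[i,j] = (1/(n-1)) · Σ_k (x_{k,i} - mean_i) · (x_{k,j} - mean_j), divisor n-1 = 4:
  S[X,X] = ((1.4)·(1.4) + (1.4)·(1.4) + (1.4)·(1.4) + (-4.6)·(-4.6) + (0.4)·(0.4)) / 4 = 27.2/4 = 6.8
  S[X,Y] = ((1.4)·(3) + (1.4)·(-2) + (1.4)·(2) + (-4.6)·(-3) + (0.4)·(0)) / 4 = 18/4 = 4.5
  S[Y,Y] = ((3)·(3) + (-2)·(-2) + (2)·(2) + (-3)·(-3) + (0)·(0)) / 4 = 26/4 = 6.5
  S = [[6.8, 4.5],
 [4.5, 6.5]].

Step 3 — invert S. det(S) = 6.8·6.5 - (4.5)² = 23.95.
  S^{-1} = (1/det) · [[d, -b], [-b, a]] = [[0.2714, -0.1879],
 [-0.1879, 0.2839]].

Step 4 — quadratic form (x̄ - mu_0)^T · S^{-1} · (x̄ - mu_0):
  S^{-1} · (x̄ - mu_0) = (-0.0459, 0.6472),
  (x̄ - mu_0)^T · [...] = (2.6)·(-0.0459) + (4)·(0.6472) = 2.4693.

Step 5 — scale by n: T² = 5 · 2.4693 = 12.3466.

T² ≈ 12.3466


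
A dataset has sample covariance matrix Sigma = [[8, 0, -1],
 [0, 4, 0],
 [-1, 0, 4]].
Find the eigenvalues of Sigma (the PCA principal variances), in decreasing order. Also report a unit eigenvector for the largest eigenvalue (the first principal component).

Step 1 — characteristic polynomial p(λ) = det(λI - Sigma) = λ³ - tr·λ² + c_1·λ - det, where tr = trace, c_1 = sum of the principal 2×2 minors, det = det(Sigma):
  tr = 8 + 4 + 4 = 16,
  c_1 = (8·4 - (0)²) + (8·4 - (-1)²) + (4·4 - (0)²) = 32 + 31 + 16 = 79,
  det = 8·(4·4 - (0)²) - (0)·((0)·4 - (0)·(-1)) + (-1)·((0)·(0) - 4·(-1)) = 8·(16) - (0)·(0) + (-1)·(4) = 124.
  So p(λ) = λ³ - 16λ² + 79λ - 124.
Step 2 — look for an integer root (rational root theorem: any rational root is an integer divisor of 124). Testing λ = 4:
  p(4) = 64 - 256 + 316 - 124 = 0  ✓
  Dividing out (λ - 4): p(λ) = (λ - 4)(λ² - 12λ + 31).
Step 3 — remaining eigenvalues from the quadratic λ² - 12λ + 31 = 0:
  Δ = 12² - 4·31 = 144 - 124 = 20,  λ = (12 ± √20)/2 = (12 ± 4.4721)/2 ≈ 8.2361 or 3.7639.
  Sorted: λ_1 = 8.2361,  λ_2 = 4,  λ_3 = 3.7639  (check: sum = 16 = tr ✓).

Step 4 — unit eigenvector for λ_1 ≈ 8.2361: v spans the null space of (Sigma - λ_1 I), whose rows are
  r_1 = (-0.2361, 0, -1),  r_2 = (0, -4.2361, 0),  r_3 = (-1, 0, -4.2361).
  v is orthogonal to every row, so take v ∝ r_1 × r_2 = ((0)·(0) - (-1)·(-4.2361), (-1)·(0) - (-0.2361)·(0), (-0.2361)·(-4.2361) - (0)·(0)) ≈ (-4.2361, 0, 1).
  Rescale (multiply by -1 so the first nonzero entry is positive): u = (4.2361, 0, -1).
  ||u|| = √((4.2361)² + (0)² + (-1)²) = √(18.9443) ≈ 4.3525,  v_1 = u/||u|| ≈ (0.9732, 0, -0.2298) (||v_1|| = 1).

λ_1 = 8.2361,  λ_2 = 4,  λ_3 = 3.7639;  v_1 ≈ (0.9732, 0, -0.2298)


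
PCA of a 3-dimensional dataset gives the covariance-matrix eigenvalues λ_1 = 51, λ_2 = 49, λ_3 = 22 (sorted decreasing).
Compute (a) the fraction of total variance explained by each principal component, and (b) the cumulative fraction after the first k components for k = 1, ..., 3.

Step 1 — total variance = trace(Sigma) = Σ λ_i = 51 + 49 + 22 = 122.

Step 2 — fraction explained by component i = λ_i / Σ λ:
  PC1: 51/122 = 0.418
  PC2: 49/122 = 0.4016
  PC3: 22/122 = 0.1803

Step 3 — cumulative fraction after k components = (λ_1 + ... + λ_k) / Σ λ:
  k = 1: 51/122 = 0.418
  k = 2: (51 + 49)/122 = 100/122 = 0.8197
  k = 3: (51 + 49 + 22)/122 = 122/122 = 1

Summary (fraction, with percent):

explained: PC1 0.418 (41.8%), PC2 0.4016 (40.16%), PC3 0.1803 (18.03%);  cumulative: 0.418, 0.8197, 1


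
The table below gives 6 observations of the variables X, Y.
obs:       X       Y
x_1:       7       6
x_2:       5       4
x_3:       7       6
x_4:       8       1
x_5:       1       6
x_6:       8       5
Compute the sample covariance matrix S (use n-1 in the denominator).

Step 1 — column means:
  mean(X) = (7 + 5 + 7 + 8 + 1 + 8) / 6 = 36/6 = 6
  mean(Y) = (6 + 4 + 6 + 1 + 6 + 5) / 6 = 28/6 = 4.6667

Step 2 — sample covariance S[i,j] = (1/(n-1)) · Σ_k (x_{k,i} - mean_i) · (x_{k,j} - mean_j), with n-1 = 5.
  S[X,X] = ((1)·(1) + (-1)·(-1) + (1)·(1) + (2)·(2) + (-5)·(-5) + (2)·(2)) / 5 = 36/5 = 7.2
  S[X,Y] = ((1)·(1.3333) + (-1)·(-0.6667) + (1)·(1.3333) + (2)·(-3.6667) + (-5)·(1.3333) + (2)·(0.3333)) / 5 = -10/5 = -2
  S[Y,Y] = ((1.3333)·(1.3333) + (-0.6667)·(-0.6667) + (1.3333)·(1.3333) + (-3.6667)·(-3.6667) + (1.3333)·(1.3333) + (0.3333)·(0.3333)) / 5 = 19.3333/5 = 3.8667

S is symmetric (S[j,i] = S[i,j]). Assembling:

S = [[7.2, -2],
 [-2, 3.8667]]


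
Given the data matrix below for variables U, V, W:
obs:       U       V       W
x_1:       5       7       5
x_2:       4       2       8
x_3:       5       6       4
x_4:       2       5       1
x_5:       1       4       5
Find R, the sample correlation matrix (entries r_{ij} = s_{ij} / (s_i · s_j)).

Step 1 — column means:
  mean(U) = (5 + 4 + 5 + 2 + 1) / 5 = 17/5 = 3.4
  mean(V) = (7 + 2 + 6 + 5 + 4) / 5 = 24/5 = 4.8
  mean(W) = (5 + 8 + 4 + 1 + 5) / 5 = 23/5 = 4.6

Step 2 — sample variances and covariances s[i,j] = (1/(n-1)) · Σ_k (x_{k,i} - mean_i) · (x_{k,j} - mean_j), with n-1 = 4:
  s[U,U] = ((1.6)·(1.6) + (0.6)·(0.6) + (1.6)·(1.6) + (-1.4)·(-1.4) + (-2.4)·(-2.4)) / 4 = 13.2/4 = 3.3
  s[U,V] = ((1.6)·(2.2) + (0.6)·(-2.8) + (1.6)·(1.2) + (-1.4)·(0.2) + (-2.4)·(-0.8)) / 4 = 5.4/4 = 1.35
  s[U,W] = ((1.6)·(0.4) + (0.6)·(3.4) + (1.6)·(-0.6) + (-1.4)·(-3.6) + (-2.4)·(0.4)) / 4 = 5.8/4 = 1.45
  s[V,V] = ((2.2)·(2.2) + (-2.8)·(-2.8) + (1.2)·(1.2) + (0.2)·(0.2) + (-0.8)·(-0.8)) / 4 = 14.8/4 = 3.7
  s[V,W] = ((2.2)·(0.4) + (-2.8)·(3.4) + (1.2)·(-0.6) + (0.2)·(-3.6) + (-0.8)·(0.4)) / 4 = -10.4/4 = -2.6
  s[W,W] = ((0.4)·(0.4) + (3.4)·(3.4) + (-0.6)·(-0.6) + (-3.6)·(-3.6) + (0.4)·(0.4)) / 4 = 25.2/4 = 6.3
  Sample standard deviations s_i = √(s[i,i]):
  s(U) = √(3.3) = 1.8166
  s(V) = √(3.7) = 1.9235
  s(W) = √(6.3) = 2.51

Step 3 — r_{ij} = s_{ij} / (s_i · s_j):
  r[U,U] = 1 (diagonal).
  r[U,V] = 1.35 / (1.8166 · 1.9235) = 1.35 / 3.4943 = 0.3863
  r[U,W] = 1.45 / (1.8166 · 2.51) = 1.45 / 4.5596 = 0.318
  r[V,V] = 1 (diagonal).
  r[V,W] = -2.6 / (1.9235 · 2.51) = -2.6 / 4.828 = -0.5385
  r[W,W] = 1 (diagonal).

R is symmetric with unit diagonal. Assembling:

R = [[1, 0.3863, 0.318],
 [0.3863, 1, -0.5385],
 [0.318, -0.5385, 1]]


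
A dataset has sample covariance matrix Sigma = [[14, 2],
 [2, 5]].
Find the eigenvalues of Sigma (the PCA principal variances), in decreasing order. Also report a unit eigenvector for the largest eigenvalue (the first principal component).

Step 1 — characteristic polynomial of 2×2 Sigma:
  det(Sigma - λI) = λ² - trace · λ + det = 0.
  trace = 14 + 5 = 19, det = 14·5 - (2)² = 66.
Step 2 — discriminant:
  Δ = trace² - 4·det = 361 - 264 = 97.
Step 3 — eigenvalues:
  λ = (trace ± √Δ)/2 = (19 ± 9.8489)/2,
  λ_1 = 14.4244,  λ_2 = 4.5756.

Step 4 — unit eigenvector for λ_1: solve (Sigma - λ_1 I)v = 0. First row:
  (14 - 14.4244)·v_x + (2)·v_y = 0, i.e. (-0.4244)·v_x + (2)·v_y = 0,
  so v ∝ (b, λ_1 - a) = (2, 0.4244) = u.
  ||u|| = √((2)² + (0.4244)²) = √(4.1801) ≈ 2.0445,
  v_1 = u/||u|| ≈ (0.9782, 0.2076) (||v_1|| = 1).

λ_1 = 14.4244,  λ_2 = 4.5756;  v_1 ≈ (0.9782, 0.2076)


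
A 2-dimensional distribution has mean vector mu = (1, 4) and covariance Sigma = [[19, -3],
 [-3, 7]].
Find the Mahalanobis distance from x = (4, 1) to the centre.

Step 1 — centre the observation: (x - mu) = (3, -3).

Step 2 — invert Sigma. det(Sigma) = 19·7 - (-3)² = 124.
  Sigma^{-1} = (1/det) · [[d, -b], [-b, a]] = [[0.0565, 0.0242],
 [0.0242, 0.1532]].

Step 3 — form the quadratic (x - mu)^T · Sigma^{-1} · (x - mu):
  Sigma^{-1} · (x - mu) = (0.0968, -0.3871).
  (x - mu)^T · [Sigma^{-1} · (x - mu)] = (3)·(0.0968) + (-3)·(-0.3871) = 1.4516.

Step 4 — take square root: d = √(1.4516) ≈ 1.2048.

d(x, mu) = √(1.4516) ≈ 1.2048


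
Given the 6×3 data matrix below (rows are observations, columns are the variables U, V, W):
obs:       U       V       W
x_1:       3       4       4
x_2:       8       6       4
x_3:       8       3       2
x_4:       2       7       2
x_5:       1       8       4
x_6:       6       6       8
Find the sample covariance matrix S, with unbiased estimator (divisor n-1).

Step 1 — column means:
  mean(U) = (3 + 8 + 8 + 2 + 1 + 6) / 6 = 28/6 = 4.6667
  mean(V) = (4 + 6 + 3 + 7 + 8 + 6) / 6 = 34/6 = 5.6667
  mean(W) = (4 + 4 + 2 + 2 + 4 + 8) / 6 = 24/6 = 4

Step 2 — sample covariance S[i,j] = (1/(n-1)) · Σ_k (x_{k,i} - mean_i) · (x_{k,j} - mean_j), with n-1 = 5.
  S[U,U] = ((-1.6667)·(-1.6667) + (3.3333)·(3.3333) + (3.3333)·(3.3333) + (-2.6667)·(-2.6667) + (-3.6667)·(-3.6667) + (1.3333)·(1.3333)) / 5 = 47.3333/5 = 9.4667
  S[U,V] = ((-1.6667)·(-1.6667) + (3.3333)·(0.3333) + (3.3333)·(-2.6667) + (-2.6667)·(1.3333) + (-3.6667)·(2.3333) + (1.3333)·(0.3333)) / 5 = -16.6667/5 = -3.3333
  S[U,W] = ((-1.6667)·(0) + (3.3333)·(0) + (3.3333)·(-2) + (-2.6667)·(-2) + (-3.6667)·(0) + (1.3333)·(4)) / 5 = 4/5 = 0.8
  S[V,V] = ((-1.6667)·(-1.6667) + (0.3333)·(0.3333) + (-2.6667)·(-2.6667) + (1.3333)·(1.3333) + (2.3333)·(2.3333) + (0.3333)·(0.3333)) / 5 = 17.3333/5 = 3.4667
  S[V,W] = ((-1.6667)·(0) + (0.3333)·(0) + (-2.6667)·(-2) + (1.3333)·(-2) + (2.3333)·(0) + (0.3333)·(4)) / 5 = 4/5 = 0.8
  S[W,W] = ((0)·(0) + (0)·(0) + (-2)·(-2) + (-2)·(-2) + (0)·(0) + (4)·(4)) / 5 = 24/5 = 4.8

S is symmetric (S[j,i] = S[i,j]). Assembling:

S = [[9.4667, -3.3333, 0.8],
 [-3.3333, 3.4667, 0.8],
 [0.8, 0.8, 4.8]]


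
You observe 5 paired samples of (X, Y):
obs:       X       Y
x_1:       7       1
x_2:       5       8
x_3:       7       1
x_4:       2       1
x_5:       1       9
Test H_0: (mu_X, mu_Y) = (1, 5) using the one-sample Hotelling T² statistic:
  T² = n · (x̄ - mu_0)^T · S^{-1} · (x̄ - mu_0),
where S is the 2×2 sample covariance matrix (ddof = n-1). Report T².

Step 1 — sample mean vector:
  mean(X) = (7 + 5 + 7 + 2 + 1) / 5 = 22/5 = 4.4
  mean(Y) = (1 + 8 + 1 + 1 + 9) / 5 = 20/5 = 4
  x̄ = (4.4, 4),  deviation x̄ - mu_0 = (4.4, 4) - (1, 5) = (3.4, -1).

Step 2 — sample covariance matrix, S[i,j] = (1/(n-1)) · Σ_k (x_{k,i} - mean_i) · (x_{k,j} - mean_j), divisor n-1 = 4:
  S[X,X] = ((2.6)·(2.6) + (0.6)·(0.6) + (2.6)·(2.6) + (-2.4)·(-2.4) + (-3.4)·(-3.4)) / 4 = 31.2/4 = 7.8
  S[X,Y] = ((2.6)·(-3) + (0.6)·(4) + (2.6)·(-3) + (-2.4)·(-3) + (-3.4)·(5)) / 4 = -23/4 = -5.75
  S[Y,Y] = ((-3)·(-3) + (4)·(4) + (-3)·(-3) + (-3)·(-3) + (5)·(5)) / 4 = 68/4 = 17
  S = [[7.8, -5.75],
 [-5.75, 17]].

Step 3 — invert S. det(S) = 7.8·17 - (-5.75)² = 99.5375.
  S^{-1} = (1/det) · [[d, -b], [-b, a]] = [[0.1708, 0.0578],
 [0.0578, 0.0784]].

Step 4 — quadratic form (x̄ - mu_0)^T · S^{-1} · (x̄ - mu_0):
  S^{-1} · (x̄ - mu_0) = (0.5229, 0.118),
  (x̄ - mu_0)^T · [...] = (3.4)·(0.5229) + (-1)·(0.118) = 1.6599.

Step 5 — scale by n: T² = 5 · 1.6599 = 8.2994.

T² ≈ 8.2994


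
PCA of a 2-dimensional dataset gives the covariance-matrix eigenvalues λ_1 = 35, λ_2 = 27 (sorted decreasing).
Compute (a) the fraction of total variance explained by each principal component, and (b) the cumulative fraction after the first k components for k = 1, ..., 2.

Step 1 — total variance = trace(Sigma) = Σ λ_i = 35 + 27 = 62.

Step 2 — fraction explained by component i = λ_i / Σ λ:
  PC1: 35/62 = 0.5645
  PC2: 27/62 = 0.4355

Step 3 — cumulative fraction after k components = (λ_1 + ... + λ_k) / Σ λ:
  k = 1: 35/62 = 0.5645
  k = 2: (35 + 27)/62 = 62/62 = 1

Summary (fraction, with percent):

explained: PC1 0.5645 (56.45%), PC2 0.4355 (43.55%);  cumulative: 0.5645, 1


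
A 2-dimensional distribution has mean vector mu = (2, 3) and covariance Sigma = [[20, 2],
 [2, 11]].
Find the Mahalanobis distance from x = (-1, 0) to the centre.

Step 1 — centre the observation: (x - mu) = (-3, -3).

Step 2 — invert Sigma. det(Sigma) = 20·11 - (2)² = 216.
  Sigma^{-1} = (1/det) · [[d, -b], [-b, a]] = [[0.0509, -0.0093],
 [-0.0093, 0.0926]].

Step 3 — form the quadratic (x - mu)^T · Sigma^{-1} · (x - mu):
  Sigma^{-1} · (x - mu) = (-0.125, -0.25).
  (x - mu)^T · [Sigma^{-1} · (x - mu)] = (-3)·(-0.125) + (-3)·(-0.25) = 1.125.

Step 4 — take square root: d = √(1.125) ≈ 1.0607.

d(x, mu) = √(1.125) ≈ 1.0607


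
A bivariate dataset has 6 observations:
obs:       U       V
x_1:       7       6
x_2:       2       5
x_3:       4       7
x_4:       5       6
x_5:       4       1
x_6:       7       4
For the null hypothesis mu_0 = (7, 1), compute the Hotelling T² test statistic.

Step 1 — sample mean vector:
  mean(U) = (7 + 2 + 4 + 5 + 4 + 7) / 6 = 29/6 = 4.8333
  mean(V) = (6 + 5 + 7 + 6 + 1 + 4) / 6 = 29/6 = 4.8333
  x̄ = (4.8333, 4.8333),  deviation x̄ - mu_0 = (4.8333, 4.8333) - (7, 1) = (-2.1667, 3.8333).

Step 2 — sample covariance matrix, S[i,j] = (1/(n-1)) · Σ_k (x_{k,i} - mean_i) · (x_{k,j} - mean_j), divisor n-1 = 5:
  S[U,U] = ((2.1667)·(2.1667) + (-2.8333)·(-2.8333) + (-0.8333)·(-0.8333) + (0.1667)·(0.1667) + (-0.8333)·(-0.8333) + (2.1667)·(2.1667)) / 5 = 18.8333/5 = 3.7667
  S[U,V] = ((2.1667)·(1.1667) + (-2.8333)·(0.1667) + (-0.8333)·(2.1667) + (0.1667)·(1.1667) + (-0.8333)·(-3.8333) + (2.1667)·(-0.8333)) / 5 = 1.8333/5 = 0.3667
  S[V,V] = ((1.1667)·(1.1667) + (0.1667)·(0.1667) + (2.1667)·(2.1667) + (1.1667)·(1.1667) + (-3.8333)·(-3.8333) + (-0.8333)·(-0.8333)) / 5 = 22.8333/5 = 4.5667
  S = [[3.7667, 0.3667],
 [0.3667, 4.5667]].

Step 3 — invert S. det(S) = 3.7667·4.5667 - (0.3667)² = 17.0667.
  S^{-1} = (1/det) · [[d, -b], [-b, a]] = [[0.2676, -0.0215],
 [-0.0215, 0.2207]].

Step 4 — quadratic form (x̄ - mu_0)^T · S^{-1} · (x̄ - mu_0):
  S^{-1} · (x̄ - mu_0) = (-0.6621, 0.8926),
  (x̄ - mu_0)^T · [...] = (-2.1667)·(-0.6621) + (3.8333)·(0.8926) = 4.8561.

Step 5 — scale by n: T² = 6 · 4.8561 = 29.1367.

T² ≈ 29.1367


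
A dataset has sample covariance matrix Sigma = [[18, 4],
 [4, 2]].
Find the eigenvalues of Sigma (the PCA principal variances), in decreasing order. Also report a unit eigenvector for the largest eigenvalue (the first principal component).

Step 1 — characteristic polynomial of 2×2 Sigma:
  det(Sigma - λI) = λ² - trace · λ + det = 0.
  trace = 18 + 2 = 20, det = 18·2 - (4)² = 20.
Step 2 — discriminant:
  Δ = trace² - 4·det = 400 - 80 = 320.
Step 3 — eigenvalues:
  λ = (trace ± √Δ)/2 = (20 ± 17.8885)/2,
  λ_1 = 18.9443,  λ_2 = 1.0557.

Step 4 — unit eigenvector for λ_1: solve (Sigma - λ_1 I)v = 0. First row:
  (18 - 18.9443)·v_x + (4)·v_y = 0, i.e. (-0.9443)·v_x + (4)·v_y = 0,
  so v ∝ (b, λ_1 - a) = (4, 0.9443) = u.
  ||u|| = √((4)² + (0.9443)²) = √(16.8916) ≈ 4.1099,
  v_1 = u/||u|| ≈ (0.9732, 0.2298) (||v_1|| = 1).

λ_1 = 18.9443,  λ_2 = 1.0557;  v_1 ≈ (0.9732, 0.2298)


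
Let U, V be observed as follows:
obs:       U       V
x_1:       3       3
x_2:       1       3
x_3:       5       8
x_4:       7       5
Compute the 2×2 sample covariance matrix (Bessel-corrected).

Step 1 — column means:
  mean(U) = (3 + 1 + 5 + 7) / 4 = 16/4 = 4
  mean(V) = (3 + 3 + 8 + 5) / 4 = 19/4 = 4.75

Step 2 — sample covariance S[i,j] = (1/(n-1)) · Σ_k (x_{k,i} - mean_i) · (x_{k,j} - mean_j), with n-1 = 3.
  S[U,U] = ((-1)·(-1) + (-3)·(-3) + (1)·(1) + (3)·(3)) / 3 = 20/3 = 6.6667
  S[U,V] = ((-1)·(-1.75) + (-3)·(-1.75) + (1)·(3.25) + (3)·(0.25)) / 3 = 11/3 = 3.6667
  S[V,V] = ((-1.75)·(-1.75) + (-1.75)·(-1.75) + (3.25)·(3.25) + (0.25)·(0.25)) / 3 = 16.75/3 = 5.5833

S is symmetric (S[j,i] = S[i,j]). Assembling:

S = [[6.6667, 3.6667],
 [3.6667, 5.5833]]


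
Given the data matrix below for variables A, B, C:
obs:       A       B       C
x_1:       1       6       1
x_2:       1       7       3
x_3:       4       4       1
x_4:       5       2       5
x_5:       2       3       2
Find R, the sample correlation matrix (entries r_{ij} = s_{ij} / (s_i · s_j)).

Step 1 — column means:
  mean(A) = (1 + 1 + 4 + 5 + 2) / 5 = 13/5 = 2.6
  mean(B) = (6 + 7 + 4 + 2 + 3) / 5 = 22/5 = 4.4
  mean(C) = (1 + 3 + 1 + 5 + 2) / 5 = 12/5 = 2.4

Step 2 — sample variances and covariances s[i,j] = (1/(n-1)) · Σ_k (x_{k,i} - mean_i) · (x_{k,j} - mean_j), with n-1 = 4:
  s[A,A] = ((-1.6)·(-1.6) + (-1.6)·(-1.6) + (1.4)·(1.4) + (2.4)·(2.4) + (-0.6)·(-0.6)) / 4 = 13.2/4 = 3.3
  s[A,B] = ((-1.6)·(1.6) + (-1.6)·(2.6) + (1.4)·(-0.4) + (2.4)·(-2.4) + (-0.6)·(-1.4)) / 4 = -12.2/4 = -3.05
  s[A,C] = ((-1.6)·(-1.4) + (-1.6)·(0.6) + (1.4)·(-1.4) + (2.4)·(2.6) + (-0.6)·(-0.4)) / 4 = 5.8/4 = 1.45
  s[B,B] = ((1.6)·(1.6) + (2.6)·(2.6) + (-0.4)·(-0.4) + (-2.4)·(-2.4) + (-1.4)·(-1.4)) / 4 = 17.2/4 = 4.3
  s[B,C] = ((1.6)·(-1.4) + (2.6)·(0.6) + (-0.4)·(-1.4) + (-2.4)·(2.6) + (-1.4)·(-0.4)) / 4 = -5.8/4 = -1.45
  s[C,C] = ((-1.4)·(-1.4) + (0.6)·(0.6) + (-1.4)·(-1.4) + (2.6)·(2.6) + (-0.4)·(-0.4)) / 4 = 11.2/4 = 2.8
  Sample standard deviations s_i = √(s[i,i]):
  s(A) = √(3.3) = 1.8166
  s(B) = √(4.3) = 2.0736
  s(C) = √(2.8) = 1.6733

Step 3 — r_{ij} = s_{ij} / (s_i · s_j):
  r[A,A] = 1 (diagonal).
  r[A,B] = -3.05 / (1.8166 · 2.0736) = -3.05 / 3.767 = -0.8097
  r[A,C] = 1.45 / (1.8166 · 1.6733) = 1.45 / 3.0397 = 0.477
  r[B,B] = 1 (diagonal).
  r[B,C] = -1.45 / (2.0736 · 1.6733) = -1.45 / 3.4699 = -0.4179
  r[C,C] = 1 (diagonal).

R is symmetric with unit diagonal. Assembling:

R = [[1, -0.8097, 0.477],
 [-0.8097, 1, -0.4179],
 [0.477, -0.4179, 1]]


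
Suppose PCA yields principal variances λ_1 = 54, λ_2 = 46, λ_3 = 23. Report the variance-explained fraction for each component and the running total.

Step 1 — total variance = trace(Sigma) = Σ λ_i = 54 + 46 + 23 = 123.

Step 2 — fraction explained by component i = λ_i / Σ λ:
  PC1: 54/123 = 0.439
  PC2: 46/123 = 0.374
  PC3: 23/123 = 0.187

Step 3 — cumulative fraction after k components = (λ_1 + ... + λ_k) / Σ λ:
  k = 1: 54/123 = 0.439
  k = 2: (54 + 46)/123 = 100/123 = 0.813
  k = 3: (54 + 46 + 23)/123 = 123/123 = 1

Summary (fraction, with percent):

explained: PC1 0.439 (43.9%), PC2 0.374 (37.4%), PC3 0.187 (18.7%);  cumulative: 0.439, 0.813, 1


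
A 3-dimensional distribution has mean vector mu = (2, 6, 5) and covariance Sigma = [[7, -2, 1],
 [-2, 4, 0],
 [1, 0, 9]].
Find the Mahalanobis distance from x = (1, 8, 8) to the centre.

Step 1 — centre the observation: (x - mu) = (-1, 2, 3).

Step 2 — invert Sigma (cofactor / det for 3×3, or solve directly):
  Sigma^{-1} = [[0.1698, 0.0849, -0.0189],
 [0.0849, 0.2925, -0.0094],
 [-0.0189, -0.0094, 0.1132]].

Step 3 — form the quadratic (x - mu)^T · Sigma^{-1} · (x - mu):
  Sigma^{-1} · (x - mu) = (-0.0566, 0.4717, 0.3396).
  (x - mu)^T · [Sigma^{-1} · (x - mu)] = (-1)·(-0.0566) + (2)·(0.4717) + (3)·(0.3396) = 2.0189.

Step 4 — take square root: d = √(2.0189) ≈ 1.4209.

d(x, mu) = √(2.0189) ≈ 1.4209


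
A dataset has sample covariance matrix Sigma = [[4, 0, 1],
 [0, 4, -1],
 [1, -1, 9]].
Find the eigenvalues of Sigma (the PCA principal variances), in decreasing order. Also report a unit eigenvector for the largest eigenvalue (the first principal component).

Step 1 — characteristic polynomial p(λ) = det(λI - Sigma) = λ³ - tr·λ² + c_1·λ - det, where tr = trace, c_1 = sum of the principal 2×2 minors, det = det(Sigma):
  tr = 4 + 4 + 9 = 17,
  c_1 = (4·4 - (0)²) + (4·9 - (1)²) + (4·9 - (-1)²) = 16 + 35 + 35 = 86,
  det = 4·(4·9 - (-1)²) - (0)·((0)·9 - (-1)·(1)) + (1)·((0)·(-1) - 4·(1)) = 4·(35) - (0)·(1) + (1)·(-4) = 136.
  So p(λ) = λ³ - 17λ² + 86λ - 136.
Step 2 — look for an integer root (rational root theorem: any rational root is an integer divisor of 136). Testing λ = 4:
  p(4) = 64 - 272 + 344 - 136 = 0  ✓
  Dividing out (λ - 4): p(λ) = (λ - 4)(λ² - 13λ + 34).
Step 3 — remaining eigenvalues from the quadratic λ² - 13λ + 34 = 0:
  Δ = 13² - 4·34 = 169 - 136 = 33,  λ = (13 ± √33)/2 = (13 ± 5.7446)/2 ≈ 9.3723 or 3.6277.
  Sorted: λ_1 = 9.3723,  λ_2 = 4,  λ_3 = 3.6277  (check: sum = 17 = tr ✓).

Step 4 — unit eigenvector for λ_1 ≈ 9.3723: v spans the null space of (Sigma - λ_1 I), whose rows are
  r_1 = (-5.3723, 0, 1),  r_2 = (0, -5.3723, -1),  r_3 = (1, -1, -0.3723).
  v is orthogonal to every row, so take v ∝ r_1 × r_2 = ((0)·(-1) - (1)·(-5.3723), (1)·(0) - (-5.3723)·(-1), (-5.3723)·(-5.3723) - (0)·(0)) ≈ (5.3723, -5.3723, 28.8614).
  Let u = (5.3723, -5.3723, 28.8614).
  ||u|| = √((5.3723)² + (-5.3723)² + (28.8614)²) = √(890.7036) ≈ 29.8447,  v_1 = u/||u|| ≈ (0.18, -0.18, 0.9671) (||v_1|| = 1).

λ_1 = 9.3723,  λ_2 = 4,  λ_3 = 3.6277;  v_1 ≈ (0.18, -0.18, 0.9671)


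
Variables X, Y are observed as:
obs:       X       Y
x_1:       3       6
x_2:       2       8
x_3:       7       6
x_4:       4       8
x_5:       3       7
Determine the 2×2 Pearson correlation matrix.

Step 1 — column means:
  mean(X) = (3 + 2 + 7 + 4 + 3) / 5 = 19/5 = 3.8
  mean(Y) = (6 + 8 + 6 + 8 + 7) / 5 = 35/5 = 7

Step 2 — sample variances and covariances s[i,j] = (1/(n-1)) · Σ_k (x_{k,i} - mean_i) · (x_{k,j} - mean_j), with n-1 = 4:
  s[X,X] = ((-0.8)·(-0.8) + (-1.8)·(-1.8) + (3.2)·(3.2) + (0.2)·(0.2) + (-0.8)·(-0.8)) / 4 = 14.8/4 = 3.7
  s[X,Y] = ((-0.8)·(-1) + (-1.8)·(1) + (3.2)·(-1) + (0.2)·(1) + (-0.8)·(0)) / 4 = -4/4 = -1
  s[Y,Y] = ((-1)·(-1) + (1)·(1) + (-1)·(-1) + (1)·(1) + (0)·(0)) / 4 = 4/4 = 1
  Sample standard deviations s_i = √(s[i,i]):
  s(X) = √(3.7) = 1.9235
  s(Y) = √(1) = 1

Step 3 — r_{ij} = s_{ij} / (s_i · s_j):
  r[X,X] = 1 (diagonal).
  r[X,Y] = -1 / (1.9235 · 1) = -1 / 1.9235 = -0.5199
  r[Y,Y] = 1 (diagonal).

R is symmetric with unit diagonal. Assembling:

R = [[1, -0.5199],
 [-0.5199, 1]]


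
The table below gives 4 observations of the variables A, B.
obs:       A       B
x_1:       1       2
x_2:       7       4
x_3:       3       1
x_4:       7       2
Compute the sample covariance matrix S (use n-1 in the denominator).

Step 1 — column means:
  mean(A) = (1 + 7 + 3 + 7) / 4 = 18/4 = 4.5
  mean(B) = (2 + 4 + 1 + 2) / 4 = 9/4 = 2.25

Step 2 — sample covariance S[i,j] = (1/(n-1)) · Σ_k (x_{k,i} - mean_i) · (x_{k,j} - mean_j), with n-1 = 3.
  S[A,A] = ((-3.5)·(-3.5) + (2.5)·(2.5) + (-1.5)·(-1.5) + (2.5)·(2.5)) / 3 = 27/3 = 9
  S[A,B] = ((-3.5)·(-0.25) + (2.5)·(1.75) + (-1.5)·(-1.25) + (2.5)·(-0.25)) / 3 = 6.5/3 = 2.1667
  S[B,B] = ((-0.25)·(-0.25) + (1.75)·(1.75) + (-1.25)·(-1.25) + (-0.25)·(-0.25)) / 3 = 4.75/3 = 1.5833

S is symmetric (S[j,i] = S[i,j]). Assembling:

S = [[9, 2.1667],
 [2.1667, 1.5833]]


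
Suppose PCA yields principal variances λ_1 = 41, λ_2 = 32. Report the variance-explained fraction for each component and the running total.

Step 1 — total variance = trace(Sigma) = Σ λ_i = 41 + 32 = 73.

Step 2 — fraction explained by component i = λ_i / Σ λ:
  PC1: 41/73 = 0.5616
  PC2: 32/73 = 0.4384

Step 3 — cumulative fraction after k components = (λ_1 + ... + λ_k) / Σ λ:
  k = 1: 41/73 = 0.5616
  k = 2: (41 + 32)/73 = 73/73 = 1

Summary (fraction, with percent):

explained: PC1 0.5616 (56.16%), PC2 0.4384 (43.84%);  cumulative: 0.5616, 1


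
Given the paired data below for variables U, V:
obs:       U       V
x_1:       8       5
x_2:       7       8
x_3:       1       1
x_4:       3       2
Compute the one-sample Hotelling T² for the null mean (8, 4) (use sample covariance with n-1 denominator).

Step 1 — sample mean vector:
  mean(U) = (8 + 7 + 1 + 3) / 4 = 19/4 = 4.75
  mean(V) = (5 + 8 + 1 + 2) / 4 = 16/4 = 4
  x̄ = (4.75, 4),  deviation x̄ - mu_0 = (4.75, 4) - (8, 4) = (-3.25, 0).

Step 2 — sample covariance matrix, S[i,j] = (1/(n-1)) · Σ_k (x_{k,i} - mean_i) · (x_{k,j} - mean_j), divisor n-1 = 3:
  S[U,U] = ((3.25)·(3.25) + (2.25)·(2.25) + (-3.75)·(-3.75) + (-1.75)·(-1.75)) / 3 = 32.75/3 = 10.9167
  S[U,V] = ((3.25)·(1) + (2.25)·(4) + (-3.75)·(-3) + (-1.75)·(-2)) / 3 = 27/3 = 9
  S[V,V] = ((1)·(1) + (4)·(4) + (-3)·(-3) + (-2)·(-2)) / 3 = 30/3 = 10
  S = [[10.9167, 9],
 [9, 10]].

Step 3 — invert S. det(S) = 10.9167·10 - (9)² = 28.1667.
  S^{-1} = (1/det) · [[d, -b], [-b, a]] = [[0.355, -0.3195],
 [-0.3195, 0.3876]].

Step 4 — quadratic form (x̄ - mu_0)^T · S^{-1} · (x̄ - mu_0):
  S^{-1} · (x̄ - mu_0) = (-1.1538, 1.0385),
  (x̄ - mu_0)^T · [...] = (-3.25)·(-1.1538) + (0)·(1.0385) = 3.75.

Step 5 — scale by n: T² = 4 · 3.75 = 15.

T² ≈ 15


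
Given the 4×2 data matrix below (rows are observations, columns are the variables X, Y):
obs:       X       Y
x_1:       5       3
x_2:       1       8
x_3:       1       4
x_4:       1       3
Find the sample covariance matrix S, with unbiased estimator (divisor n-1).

Step 1 — column means:
  mean(X) = (5 + 1 + 1 + 1) / 4 = 8/4 = 2
  mean(Y) = (3 + 8 + 4 + 3) / 4 = 18/4 = 4.5

Step 2 — sample covariance S[i,j] = (1/(n-1)) · Σ_k (x_{k,i} - mean_i) · (x_{k,j} - mean_j), with n-1 = 3.
  S[X,X] = ((3)·(3) + (-1)·(-1) + (-1)·(-1) + (-1)·(-1)) / 3 = 12/3 = 4
  S[X,Y] = ((3)·(-1.5) + (-1)·(3.5) + (-1)·(-0.5) + (-1)·(-1.5)) / 3 = -6/3 = -2
  S[Y,Y] = ((-1.5)·(-1.5) + (3.5)·(3.5) + (-0.5)·(-0.5) + (-1.5)·(-1.5)) / 3 = 17/3 = 5.6667

S is symmetric (S[j,i] = S[i,j]). Assembling:

S = [[4, -2],
 [-2, 5.6667]]


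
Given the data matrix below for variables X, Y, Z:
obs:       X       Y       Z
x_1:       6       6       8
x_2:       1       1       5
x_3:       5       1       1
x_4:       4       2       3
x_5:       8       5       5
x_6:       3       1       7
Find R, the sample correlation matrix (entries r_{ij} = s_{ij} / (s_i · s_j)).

Step 1 — column means:
  mean(X) = (6 + 1 + 5 + 4 + 8 + 3) / 6 = 27/6 = 4.5
  mean(Y) = (6 + 1 + 1 + 2 + 5 + 1) / 6 = 16/6 = 2.6667
  mean(Z) = (8 + 5 + 1 + 3 + 5 + 7) / 6 = 29/6 = 4.8333

Step 2 — sample variances and covariances s[i,j] = (1/(n-1)) · Σ_k (x_{k,i} - mean_i) · (x_{k,j} - mean_j), with n-1 = 5:
  s[X,X] = ((1.5)·(1.5) + (-3.5)·(-3.5) + (0.5)·(0.5) + (-0.5)·(-0.5) + (3.5)·(3.5) + (-1.5)·(-1.5)) / 5 = 29.5/5 = 5.9
  s[X,Y] = ((1.5)·(3.3333) + (-3.5)·(-1.6667) + (0.5)·(-1.6667) + (-0.5)·(-0.6667) + (3.5)·(2.3333) + (-1.5)·(-1.6667)) / 5 = 21/5 = 4.2
  s[X,Z] = ((1.5)·(3.1667) + (-3.5)·(0.1667) + (0.5)·(-3.8333) + (-0.5)·(-1.8333) + (3.5)·(0.1667) + (-1.5)·(2.1667)) / 5 = 0.5/5 = 0.1
  s[Y,Y] = ((3.3333)·(3.3333) + (-1.6667)·(-1.6667) + (-1.6667)·(-1.6667) + (-0.6667)·(-0.6667) + (2.3333)·(2.3333) + (-1.6667)·(-1.6667)) / 5 = 25.3333/5 = 5.0667
  s[Y,Z] = ((3.3333)·(3.1667) + (-1.6667)·(0.1667) + (-1.6667)·(-3.8333) + (-0.6667)·(-1.8333) + (2.3333)·(0.1667) + (-1.6667)·(2.1667)) / 5 = 14.6667/5 = 2.9333
  s[Z,Z] = ((3.1667)·(3.1667) + (0.1667)·(0.1667) + (-3.8333)·(-3.8333) + (-1.8333)·(-1.8333) + (0.1667)·(0.1667) + (2.1667)·(2.1667)) / 5 = 32.8333/5 = 6.5667
  Sample standard deviations s_i = √(s[i,i]):
  s(X) = √(5.9) = 2.429
  s(Y) = √(5.0667) = 2.2509
  s(Z) = √(6.5667) = 2.5626

Step 3 — r_{ij} = s_{ij} / (s_i · s_j):
  r[X,X] = 1 (diagonal).
  r[X,Y] = 4.2 / (2.429 · 2.2509) = 4.2 / 5.4675 = 0.7682
  r[X,Z] = 0.1 / (2.429 · 2.5626) = 0.1 / 6.2244 = 0.0161
  r[Y,Y] = 1 (diagonal).
  r[Y,Z] = 2.9333 / (2.2509 · 2.5626) = 2.9333 / 5.7681 = 0.5085
  r[Z,Z] = 1 (diagonal).

R is symmetric with unit diagonal. Assembling:

R = [[1, 0.7682, 0.0161],
 [0.7682, 1, 0.5085],
 [0.0161, 0.5085, 1]]


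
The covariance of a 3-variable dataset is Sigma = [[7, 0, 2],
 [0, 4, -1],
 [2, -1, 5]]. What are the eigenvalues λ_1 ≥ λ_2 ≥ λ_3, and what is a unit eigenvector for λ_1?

Step 1 — characteristic polynomial p(λ) = det(λI - Sigma) = λ³ - tr·λ² + c_1·λ - det, where tr = trace, c_1 = sum of the principal 2×2 minors, det = det(Sigma):
  tr = 7 + 4 + 5 = 16,
  c_1 = (7·4 - (0)²) + (7·5 - (2)²) + (4·5 - (-1)²) = 28 + 31 + 19 = 78,
  det = 7·(4·5 - (-1)²) - (0)·((0)·5 - (-1)·(2)) + (2)·((0)·(-1) - 4·(2)) = 7·(19) - (0)·(2) + (2)·(-8) = 117.
  So p(λ) = λ³ - 16λ² + 78λ - 117.
Step 2 — look for an integer root (rational root theorem: any rational root is an integer divisor of 117). Testing λ = 3:
  p(3) = 27 - 144 + 234 - 117 = 0  ✓
  Dividing out (λ - 3): p(λ) = (λ - 3)(λ² - 13λ + 39).
Step 3 — remaining eigenvalues from the quadratic λ² - 13λ + 39 = 0:
  Δ = 13² - 4·39 = 169 - 156 = 13,  λ = (13 ± √13)/2 = (13 ± 3.6056)/2 ≈ 8.3028 or 4.6972.
  Sorted: λ_1 = 8.3028,  λ_2 = 4.6972,  λ_3 = 3  (check: sum = 16 = tr ✓).

Step 4 — unit eigenvector for λ_1 ≈ 8.3028: v spans the null space of (Sigma - λ_1 I), whose rows are
  r_1 = (-1.3028, 0, 2),  r_2 = (0, -4.3028, -1),  r_3 = (2, -1, -3.3028).
  v is orthogonal to every row, so take v ∝ r_1 × r_2 = ((0)·(-1) - (2)·(-4.3028), (2)·(0) - (-1.3028)·(-1), (-1.3028)·(-4.3028) - (0)·(0)) ≈ (8.6056, -1.3028, 5.6056).
  Let u = (8.6056, -1.3028, 5.6056).
  ||u|| = √((8.6056)² + (-1.3028)² + (5.6056)²) = √(107.1749) ≈ 10.3525,  v_1 = u/||u|| ≈ (0.8313, -0.1258, 0.5415) (||v_1|| = 1).

λ_1 = 8.3028,  λ_2 = 4.6972,  λ_3 = 3;  v_1 ≈ (0.8313, -0.1258, 0.5415)
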